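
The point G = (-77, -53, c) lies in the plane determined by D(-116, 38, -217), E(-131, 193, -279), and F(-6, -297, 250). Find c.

-51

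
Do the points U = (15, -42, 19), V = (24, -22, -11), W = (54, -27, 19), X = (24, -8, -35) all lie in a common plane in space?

The four points are coplanar iff the 3×3 determinant with rows UV, UW, UX is zero.
Rows: (9, 20, -30), (39, 15, 0), (9, 34, -54).
Expanding along the first row: (9)(-810) − (20)(-2106) + (-30)(1191) = -900.
Nonzero ⇒ not coplanar.

No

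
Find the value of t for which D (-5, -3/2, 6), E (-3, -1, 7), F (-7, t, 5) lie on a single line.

Collinearity requires DE × DF = 0; each component is linear in t.
The x-component gives (-1)t + (-2) = 0, so t = -2.
The remaining components then also vanish.

-2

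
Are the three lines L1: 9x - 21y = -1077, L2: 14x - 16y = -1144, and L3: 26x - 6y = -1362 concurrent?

No

Lines aᵢx + bᵢy = cᵢ with pairwise distinct directions are concurrent exactly when det[aᵢ bᵢ cᵢ] = 0.
Here the determinant is 984.
Nonzero, so no common point exists.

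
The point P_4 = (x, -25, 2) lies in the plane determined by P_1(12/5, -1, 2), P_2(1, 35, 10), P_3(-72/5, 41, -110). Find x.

4

A normal to the plane is n = P_1P_2 × P_1P_3 = (-4368, -1456/5, 546).
P_4 lies in the plane iff n · P_1P_4 = 0.
This gives (-4368)x + (17472) = 0, so x = 4.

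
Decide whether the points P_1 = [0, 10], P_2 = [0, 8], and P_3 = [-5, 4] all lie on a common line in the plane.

P_1P_2 = (0, -2), P_1P_3 = (-5, -6).
Twice the signed area of △P_1P_2P_3 is (0)(-6) − (-2)(-5) = -10.
The area is nonzero, so the three points are not collinear.

No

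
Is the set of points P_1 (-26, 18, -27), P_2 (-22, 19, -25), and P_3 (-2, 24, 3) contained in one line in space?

P_1P_2 = (4, 1, 2), P_1P_3 = (24, 6, 30).
P_1P_2 × P_1P_3 = (18, -72, 0).
The cross product is nonzero, so the points do not lie on one line.

No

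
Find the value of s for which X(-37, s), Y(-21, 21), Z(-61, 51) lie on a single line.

33

Collinearity: (X − Y) must be parallel to (Z − Y) = (-40, 30).
Cross-multiplying the components: (s − 21)·(-40) = (-16)·(30).
Solving gives s = 33.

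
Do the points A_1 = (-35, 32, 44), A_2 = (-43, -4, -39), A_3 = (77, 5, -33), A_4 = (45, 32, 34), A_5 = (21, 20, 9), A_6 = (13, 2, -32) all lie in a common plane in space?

Yes

The plane through A_1, A_2, A_3 has normal n = A_1A_2 × A_1A_3 = (531, -9912, 4248) and equation n·P = -148857.
Checking the remaining points: n·A_4 = -148857, n·A_5 = -148857, n·A_6 = -148857.
All equal -148857, so all 6 points lie in one plane.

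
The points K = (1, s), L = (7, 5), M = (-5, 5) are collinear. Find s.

Collinearity: (K − L) must be parallel to (M − L) = (-12, 0).
Cross-multiplying the components: (s − 5)·(-12) = (-6)·(0).
Solving gives s = 5.

5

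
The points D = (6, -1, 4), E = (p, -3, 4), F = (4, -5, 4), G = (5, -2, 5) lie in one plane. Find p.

5

Coplanarity ⇔ det[DE; DF; DG] = 0.
Expanding, this is linear in p: (-4)p + (20) = 0.
So p = 5.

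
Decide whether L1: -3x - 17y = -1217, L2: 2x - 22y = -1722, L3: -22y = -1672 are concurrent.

Yes

Intersecting L1 and L2: solving the 2×2 system gives (x, y) = (-25, 76).
Substitute into L3: (0)(-25) + (-22)(76) = -1672.
This equals -1672, so (-25, 76) lies on all three lines and they are concurrent.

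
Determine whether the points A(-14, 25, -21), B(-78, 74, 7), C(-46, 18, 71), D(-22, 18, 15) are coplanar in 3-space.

Yes

The four points are coplanar iff the 3×3 determinant with rows AB, AC, AD is zero.
Rows: (-64, 49, 28), (-32, -7, 92), (-8, -7, 36).
Expanding along the first row: (-64)(392) − (49)(-416) + (28)(168) = 0.
Zero determinant ⇒ coplanar.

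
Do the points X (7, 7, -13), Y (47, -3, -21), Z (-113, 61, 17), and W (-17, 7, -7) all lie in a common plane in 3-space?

With X as base: XY = (40, -10, -8), XZ = (-120, 54, 30), XW = (-24, 0, 6).
XZ × XW = (324, 0, 1296).
XY · (XZ × XW) = 2592.
Since 2592 ≠ 0, the four points are not coplanar.

No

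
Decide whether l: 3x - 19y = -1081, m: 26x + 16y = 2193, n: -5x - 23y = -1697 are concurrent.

The three lines meet at one point iff the augmented coefficient matrix [aᵢ bᵢ cᵢ] has rank < 3, i.e. its determinant vanishes.
Here the determinant is -164.
Nonzero, so no common point exists.

No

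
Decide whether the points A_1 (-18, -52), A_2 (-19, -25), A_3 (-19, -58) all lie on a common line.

No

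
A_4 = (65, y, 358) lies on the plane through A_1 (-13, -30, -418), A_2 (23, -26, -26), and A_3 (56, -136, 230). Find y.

-102

A normal to the plane is n = A_1A_2 × A_1A_3 = (44144, 3720, -4092).
A_4 lies in the plane iff n · A_1A_4 = 0.
This gives (3720)y + (379440) = 0, so y = -102.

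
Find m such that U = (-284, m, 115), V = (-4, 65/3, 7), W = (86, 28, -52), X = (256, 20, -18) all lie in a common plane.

The points are coplanar iff UV · (UW × UX) = 0.
Expanding, this is linear in m: (13090)m + (-484330/3) = 0.
So m = 37/3.

37/3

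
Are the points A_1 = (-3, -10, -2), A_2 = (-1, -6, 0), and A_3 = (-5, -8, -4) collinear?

A_1A_2 = (2, 4, 2), A_1A_3 = (-2, 2, -2).
Comparing components 2 and 3: (4)(-2) − (2)(2) = -12 ≠ 0, so A_1A_2 and A_1A_3 are not parallel and the points are not collinear.

No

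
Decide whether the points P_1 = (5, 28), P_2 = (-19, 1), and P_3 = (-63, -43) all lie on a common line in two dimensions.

P_1P_2 = (-24, -27), P_1P_3 = (-68, -71).
det[P_1P_2; P_1P_3] = (-24)(-71) − (-27)(-68) = -132.
The determinant is nonzero, so they are not collinear.

No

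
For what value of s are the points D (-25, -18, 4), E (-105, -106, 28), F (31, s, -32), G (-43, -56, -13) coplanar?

The points are coplanar iff DE · (DF × DG) = 0.
Expanding, this is linear in s: (1792)s + (-50176) = 0.
So s = 28.

28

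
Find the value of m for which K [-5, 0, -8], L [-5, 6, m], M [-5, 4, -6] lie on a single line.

-5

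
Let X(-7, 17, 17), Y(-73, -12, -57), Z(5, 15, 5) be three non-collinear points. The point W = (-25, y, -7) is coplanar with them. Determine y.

A normal to the plane is n = XY × XZ = (200, -1680, 480).
W lies in the plane iff n · XW = 0.
This gives (-1680)y + (13440) = 0, so y = 8.

8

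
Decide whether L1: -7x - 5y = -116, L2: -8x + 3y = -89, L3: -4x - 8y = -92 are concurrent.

Lines aᵢx + bᵢy = cᵢ with pairwise distinct directions are concurrent exactly when det[aᵢ bᵢ cᵢ] = 0.
Here the determinant is 0.
It vanishes, so the lines are concurrent at (13, 5).

Yes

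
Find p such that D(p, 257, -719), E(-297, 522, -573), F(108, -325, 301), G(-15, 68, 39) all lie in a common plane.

-360

The points are coplanar iff DE · (DF × DG) = 0.
Expanding, this is linear in p: (121568)p + (43764480) = 0.
So p = -360.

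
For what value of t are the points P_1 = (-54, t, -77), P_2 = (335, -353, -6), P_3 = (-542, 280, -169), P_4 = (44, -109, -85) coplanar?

Coplanarity ⇔ det[P_1P_2; P_1P_3; P_1P_4] = 0.
Expanding, this is linear in t: (21850)t + (1616900) = 0.
So t = -74.

-74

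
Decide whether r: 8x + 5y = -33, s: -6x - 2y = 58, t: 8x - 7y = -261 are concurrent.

Intersecting r and s: solving the 2×2 system gives (x, y) = (-16, 19).
Substitute into t: (8)(-16) + (-7)(19) = -261.
This equals -261, so (-16, 19) lies on all three lines and they are concurrent.

Yes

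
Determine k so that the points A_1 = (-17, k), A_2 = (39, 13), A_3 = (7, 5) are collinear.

-1

The three points are collinear iff det[A_1A_2; A_1A_3] = 0.
This determinant is linear in k: (-32)k + (-32) = 0, so k = -1.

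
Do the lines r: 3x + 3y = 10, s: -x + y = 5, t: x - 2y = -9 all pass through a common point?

No

Lines aᵢx + bᵢy = cᵢ with pairwise distinct directions are concurrent exactly when det[aᵢ bᵢ cᵢ] = 0.
Here the determinant is 1.
Nonzero, so no common point exists.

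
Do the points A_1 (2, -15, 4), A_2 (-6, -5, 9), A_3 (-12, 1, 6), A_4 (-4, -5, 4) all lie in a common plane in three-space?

No

With A_1 as base: A_1A_2 = (-8, 10, 5), A_1A_3 = (-14, 16, 2), A_1A_4 = (-6, 10, 0).
A_1A_3 × A_1A_4 = (-20, -12, -44).
A_1A_2 · (A_1A_3 × A_1A_4) = -180.
Since -180 ≠ 0, the four points are not coplanar.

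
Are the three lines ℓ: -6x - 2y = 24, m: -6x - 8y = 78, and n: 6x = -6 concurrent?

Yes

Intersecting ℓ and m: solving the 2×2 system gives (x, y) = (-1, -9).
Substitute into n: (6)(-1) + (0)(-9) = -6.
This equals -6, so (-1, -9) lies on all three lines and they are concurrent.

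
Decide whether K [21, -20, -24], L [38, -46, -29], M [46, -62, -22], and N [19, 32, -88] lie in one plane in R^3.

The four points are coplanar iff the 3×3 determinant with rows KL, KM, KN is zero.
Rows: (17, -26, -5), (25, -42, 2), (-2, 52, -64).
Expanding along the first row: (17)(2584) − (-26)(-1596) + (-5)(1216) = -3648.
Nonzero ⇒ not coplanar.

No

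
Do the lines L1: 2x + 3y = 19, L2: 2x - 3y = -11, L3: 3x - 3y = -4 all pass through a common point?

No

Intersecting L1 and L2: solving the 2×2 system gives (x, y) = (2, 5).
Substitute into L3: (3)(2) + (-3)(5) = -9.
But L3 requires -4 ≠ -9, so the three lines have no common point.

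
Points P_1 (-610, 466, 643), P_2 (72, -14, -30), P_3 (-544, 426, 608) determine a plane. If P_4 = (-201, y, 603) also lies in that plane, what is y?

256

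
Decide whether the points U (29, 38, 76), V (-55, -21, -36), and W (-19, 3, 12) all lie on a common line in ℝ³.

UV = (-84, -59, -112), UW = (-48, -35, -64).
UV × UW = (-144, 0, 108).
The cross product is nonzero, so the points do not lie on one line.

No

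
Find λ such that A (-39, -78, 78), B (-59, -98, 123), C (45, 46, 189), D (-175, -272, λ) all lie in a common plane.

The points are coplanar iff AB · (AC × AD) = 0.
Expanding, this is linear in λ: (-800)λ + (-40800) = 0.
So λ = -51.

-51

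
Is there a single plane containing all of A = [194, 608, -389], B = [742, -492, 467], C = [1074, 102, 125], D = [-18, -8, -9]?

Yes

A normal to the plane through A, B, C is n = AB × AC = (-132264, 471608, 690712).
The plane has equation n·P = -7608520. For D: n·D = -7608520.
Equal, so D lies in the plane and all four are coplanar.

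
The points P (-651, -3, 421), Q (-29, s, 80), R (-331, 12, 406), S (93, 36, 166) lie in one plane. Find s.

32

Coplanarity ⇔ det[PQ; PR; PS] = 0.
Expanding, this is linear in s: (70440)s + (-2254080) = 0.
So s = 32.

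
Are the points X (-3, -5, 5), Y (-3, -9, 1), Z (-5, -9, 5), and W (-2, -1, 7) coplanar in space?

Yes

A normal to the plane through X, Y, Z is n = XY × XZ = (-16, 8, -8).
The plane has equation n·P = -32. For W: n·W = -32.
Equal, so W lies in the plane and all four are coplanar.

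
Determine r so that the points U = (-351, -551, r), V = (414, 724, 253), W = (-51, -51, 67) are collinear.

-53

Direction VW = (-465, -775, -186). From the x-coordinate of U, the parameter along the line is τ = (-351 − 414)/(-465) = 51/31.
Then r = 253 + 51/31·(-186) = -53.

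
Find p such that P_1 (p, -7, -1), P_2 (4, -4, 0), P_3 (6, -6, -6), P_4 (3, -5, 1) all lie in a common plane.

3

The points are coplanar iff P_1P_2 · (P_1P_3 × P_1P_4) = 0.
Expanding, this is linear in p: (8)p + (-24) = 0.
So p = 3.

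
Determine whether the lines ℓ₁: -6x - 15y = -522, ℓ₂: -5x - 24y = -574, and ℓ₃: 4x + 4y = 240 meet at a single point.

No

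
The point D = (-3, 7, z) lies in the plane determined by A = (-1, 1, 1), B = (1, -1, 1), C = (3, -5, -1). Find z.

A normal to the plane is n = AB × AC = (4, 4, -4).
D lies in the plane iff n · AD = 0.
This gives (-4)z + (20) = 0, so z = 5.

5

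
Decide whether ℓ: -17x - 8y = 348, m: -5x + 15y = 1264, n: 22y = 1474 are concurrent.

No

The three lines meet at one point iff the augmented coefficient matrix [aᵢ bᵢ cᵢ] has rank < 3, i.e. its determinant vanishes.
Here the determinant is -374.
Nonzero, so no common point exists.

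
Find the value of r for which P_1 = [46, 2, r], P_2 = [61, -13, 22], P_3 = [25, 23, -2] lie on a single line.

Direction P_2P_3 = (-36, 36, -24). From the x-coordinate of P_1, the parameter along the line is τ = (46 − 61)/(-36) = 5/12.
Then r = 22 + 5/12·(-24) = 12.

12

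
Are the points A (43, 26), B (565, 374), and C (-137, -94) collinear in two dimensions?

AB = (522, 348), AC = (-180, -120).
Twice the signed area of △ABC is (522)(-120) − (348)(-180) = 0.
The triangle is degenerate (zero area), so the points are collinear.

Yes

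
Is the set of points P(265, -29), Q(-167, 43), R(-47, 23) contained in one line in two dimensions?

Yes

PQ = (-432, 72), PR = (-312, 52).
Checking proportionality: PR = 13/18·PQ, so the vectors are parallel and the points are collinear.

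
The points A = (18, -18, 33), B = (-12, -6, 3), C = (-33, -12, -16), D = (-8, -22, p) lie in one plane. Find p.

9

Normal to plane ABC: n = (-408, 60, 432); plane equation n·P = 5832.
Requiring n·D = 5832: (432)p + (1944) = 5832.
So p = 9.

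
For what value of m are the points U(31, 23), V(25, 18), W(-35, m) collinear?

Collinearity: (W − U) must be parallel to (V − U) = (-6, -5).
Cross-multiplying the components: (m − 23)·(-6) = (-66)·(-5).
Solving gives m = -32.

-32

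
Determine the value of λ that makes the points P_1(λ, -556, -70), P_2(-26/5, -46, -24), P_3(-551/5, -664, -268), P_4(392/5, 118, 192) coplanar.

Coplanarity ⇔ det[P_1P_2; P_1P_3; P_1P_4] = 0.
Expanding, this is linear in λ: (93472)λ + (16170656/5) = 0.
So λ = -173/5.

-173/5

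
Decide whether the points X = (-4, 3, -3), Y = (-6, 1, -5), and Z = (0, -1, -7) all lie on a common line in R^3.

XY = (-2, -2, -2), XZ = (4, -4, -4).
Comparing components 3 and 1: (-2)(4) − (-2)(-4) = -16 ≠ 0, so XY and XZ are not parallel and the points are not collinear.

No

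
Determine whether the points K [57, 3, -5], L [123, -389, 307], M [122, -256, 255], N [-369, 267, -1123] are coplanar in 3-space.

With K as base: KL = (66, -392, 312), KM = (65, -259, 260), KN = (-426, 264, -1118).
KM × KN = (220922, -38090, -93174).
KL · (KM × KN) = 441844.
Since 441844 ≠ 0, the four points are not coplanar.

No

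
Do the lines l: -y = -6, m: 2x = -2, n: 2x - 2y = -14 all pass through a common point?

Intersecting l and m: solving the 2×2 system gives (x, y) = (-1, 6).
Substitute into n: (2)(-1) + (-2)(6) = -14.
This equals -14, so (-1, 6) lies on all three lines and they are concurrent.

Yes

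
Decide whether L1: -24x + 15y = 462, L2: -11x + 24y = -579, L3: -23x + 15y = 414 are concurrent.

No

Intersecting L1 and L2: solving the 2×2 system gives (x, y) = (-6591/137, -6326/137).
Substitute into L3: (-23)(-6591/137) + (15)(-6326/137) = 56703/137.
But L3 requires 414 ≠ 56703/137, so the three lines have no common point.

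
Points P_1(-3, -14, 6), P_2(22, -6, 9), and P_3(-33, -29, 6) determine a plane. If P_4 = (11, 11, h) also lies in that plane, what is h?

-6

Coplanarity requires P_1P_2 · (P_1P_3 × P_1P_4) = 0.
P_1P_2 = (25, 8, 3), P_1P_3 = (-30, -15, 0); the triple product is linear in h with coefficient -135 and constant term -810.
Setting it to zero: h = -6.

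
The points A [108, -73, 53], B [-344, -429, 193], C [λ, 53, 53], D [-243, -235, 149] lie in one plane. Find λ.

The points are coplanar iff AB · (AC × AD) = 0.
Expanding, this is linear in λ: (11496)λ + (-517320) = 0.
So λ = 45.

45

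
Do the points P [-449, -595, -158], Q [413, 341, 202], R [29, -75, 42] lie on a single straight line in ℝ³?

No

PQ = (862, 936, 360), PR = (478, 520, 200).
PQ × PR = (0, -320, 832).
The cross product is nonzero, so the points do not lie on one line.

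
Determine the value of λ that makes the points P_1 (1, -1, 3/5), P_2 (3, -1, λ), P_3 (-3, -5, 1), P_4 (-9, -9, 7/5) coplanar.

Coplanarity ⇔ det[P_1P_2; P_1P_3; P_1P_4] = 0.
Expanding, this is linear in λ: (-8)λ + (24/5) = 0.
So λ = 3/5.

3/5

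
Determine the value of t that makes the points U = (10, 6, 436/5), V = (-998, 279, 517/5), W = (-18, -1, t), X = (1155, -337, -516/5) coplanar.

57/5

The points are coplanar iff UV · (UW × UX) = 0.
Expanding, this is linear in t: (-33159)t + (1890063/5) = 0.
So t = 57/5.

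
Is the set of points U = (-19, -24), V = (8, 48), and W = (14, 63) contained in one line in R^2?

No

UV = (27, 72), UW = (33, 87).
det[UV; UW] = (27)(87) − (72)(33) = -27.
The determinant is nonzero, so they are not collinear.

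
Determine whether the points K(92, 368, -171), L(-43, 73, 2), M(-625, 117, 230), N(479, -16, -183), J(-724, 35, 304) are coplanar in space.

Yes

The plane through K, L, M has normal n = KL × KM = (-74872, -69906, -177630) and equation n·P = -2238902.
Checking the remaining points: n·N = -2238902, n·J = -2238902.
All equal -2238902, so all 5 points lie in one plane.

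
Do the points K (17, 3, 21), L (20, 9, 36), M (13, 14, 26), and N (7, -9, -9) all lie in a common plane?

No

The four points are coplanar iff the 3×3 determinant with rows KL, KM, KN is zero.
Rows: (3, 6, 15), (-4, 11, 5), (-10, -12, -30).
Expanding along the first row: (3)(-270) − (6)(170) + (15)(158) = 540.
Nonzero ⇒ not coplanar.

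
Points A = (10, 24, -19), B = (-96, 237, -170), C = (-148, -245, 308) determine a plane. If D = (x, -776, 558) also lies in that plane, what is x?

Coplanarity requires AB · (AC × AD) = 0.
AB = (-106, 213, -151), AC = (-158, -269, 327); the triple product is linear in x with coefficient 29032 and constant term -11235384.
Setting it to zero: x = 387.

387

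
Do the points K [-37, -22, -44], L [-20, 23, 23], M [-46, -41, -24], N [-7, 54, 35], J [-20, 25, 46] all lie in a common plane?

The plane through K, L, M has normal n = KL × KM = (2173, -943, 82) and equation n·P = -63263.
Checking the remaining points: n·N = -63263, n·J = -63263.
All equal -63263, so all 5 points lie in one plane.

Yes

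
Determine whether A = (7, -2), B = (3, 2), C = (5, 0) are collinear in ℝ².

Yes

AB = (-4, 4), AC = (-2, 2).
det[AB; AC] = (-4)(2) − (4)(-2) = 0.
The determinant is zero, so the points are collinear.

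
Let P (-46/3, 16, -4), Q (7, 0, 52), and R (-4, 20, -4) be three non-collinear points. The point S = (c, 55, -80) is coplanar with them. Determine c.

10/3

A normal to the plane is n = PQ × PR = (-224, 1904/3, 812/3).
S lies in the plane iff n · PS = 0.
This gives (-224)c + (2240/3) = 0, so c = 10/3.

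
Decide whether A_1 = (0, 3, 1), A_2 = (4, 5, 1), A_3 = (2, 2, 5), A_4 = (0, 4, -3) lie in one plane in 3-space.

No

A normal to the plane through A_1, A_2, A_3 is n = A_1A_2 × A_1A_3 = (8, -16, -8).
The plane has equation n·P = -56. For A_4: n·A_4 = -40.
-40 ≠ -56, so A_4 is off the plane.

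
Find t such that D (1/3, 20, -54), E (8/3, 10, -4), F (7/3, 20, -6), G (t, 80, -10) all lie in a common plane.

Coplanarity ⇔ det[DE; DF; DG] = 0.
Expanding, this is linear in t: (-480)t + (320) = 0.
So t = 2/3.

2/3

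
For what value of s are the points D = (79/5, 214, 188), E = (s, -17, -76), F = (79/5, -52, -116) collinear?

79/5

Collinearity requires DE × DF = 0; each component is linear in s.
The y-component gives (304)s + (-24016/5) = 0, so s = 79/5.
The remaining components then also vanish.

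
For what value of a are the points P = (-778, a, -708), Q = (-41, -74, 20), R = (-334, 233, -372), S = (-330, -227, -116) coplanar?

229

The points are coplanar iff PQ · (PR × PS) = 0.
Expanding, this is linear in a: (-73440)a + (16817760) = 0.
So a = 229.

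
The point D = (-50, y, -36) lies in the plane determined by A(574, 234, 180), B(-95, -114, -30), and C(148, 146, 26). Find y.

42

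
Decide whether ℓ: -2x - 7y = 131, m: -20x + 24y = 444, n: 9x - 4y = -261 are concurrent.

Lines aᵢx + bᵢy = cᵢ with pairwise distinct directions are concurrent exactly when det[aᵢ bᵢ cᵢ] = 0.
Here the determinant is -272.
Nonzero, so no common point exists.

No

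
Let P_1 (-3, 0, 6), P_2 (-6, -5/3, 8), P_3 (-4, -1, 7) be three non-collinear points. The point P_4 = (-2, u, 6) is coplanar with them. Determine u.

-1/3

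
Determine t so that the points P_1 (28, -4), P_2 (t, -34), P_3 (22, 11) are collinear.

40

The three points are collinear iff det[P_1P_2; P_1P_3] = 0.
This determinant is linear in t: (15)t + (-600) = 0, so t = 40.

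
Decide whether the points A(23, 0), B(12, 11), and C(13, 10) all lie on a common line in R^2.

Yes

AB = (-11, 11), AC = (-10, 10).
Twice the signed area of △ABC is (-11)(10) − (11)(-10) = 0.
The triangle is degenerate (zero area), so the points are collinear.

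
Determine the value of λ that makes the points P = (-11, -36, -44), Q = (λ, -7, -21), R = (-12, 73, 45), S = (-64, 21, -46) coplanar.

Normal to plane PRS: n = (-5291, -4719, 5720); plane equation n·X = -23595.
Requiring n·Q = -23595: (-5291)λ + (-87087) = -23595.
So λ = -12.

-12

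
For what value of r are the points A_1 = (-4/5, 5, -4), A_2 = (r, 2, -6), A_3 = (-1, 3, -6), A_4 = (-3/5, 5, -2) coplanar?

-1

Coplanarity ⇔ det[A_1A_2; A_1A_3; A_1A_4] = 0.
Expanding, this is linear in r: (-4)r + (-4) = 0.
So r = -1.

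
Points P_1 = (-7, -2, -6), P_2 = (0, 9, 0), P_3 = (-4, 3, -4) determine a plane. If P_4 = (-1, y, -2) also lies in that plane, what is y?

8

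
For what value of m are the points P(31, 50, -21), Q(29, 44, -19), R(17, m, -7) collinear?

Direction PQ = (-2, -6, 2). From the x-coordinate of R, the parameter along the line is τ = (17 − 31)/(-2) = 7.
Then m = 50 + 7·(-6) = 8.

8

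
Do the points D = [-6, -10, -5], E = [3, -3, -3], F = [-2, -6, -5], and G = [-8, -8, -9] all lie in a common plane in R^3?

Yes

With D as base: DE = (9, 7, 2), DF = (4, 4, 0), DG = (-2, 2, -4).
DF × DG = (-16, 16, 16).
DE · (DF × DG) = 0.
The scalar triple product vanishes, so the four points are coplanar.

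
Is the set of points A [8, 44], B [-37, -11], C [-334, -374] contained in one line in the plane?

AB = (-45, -55), AC = (-342, -418).
det[AB; AC] = (-45)(-418) − (-55)(-342) = 0.
The determinant is zero, so the points are collinear.

Yes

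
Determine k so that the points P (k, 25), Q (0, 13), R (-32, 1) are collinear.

32

The three points are collinear iff det[PQ; PR] = 0.
This determinant is linear in k: (12)k + (-384) = 0, so k = 32.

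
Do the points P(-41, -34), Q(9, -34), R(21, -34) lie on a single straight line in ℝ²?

Yes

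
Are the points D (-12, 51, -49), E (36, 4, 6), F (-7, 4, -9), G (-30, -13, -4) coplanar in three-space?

The four points are coplanar iff the 3×3 determinant with rows DE, DF, DG is zero.
Rows: (48, -47, 55), (5, -47, 40), (-18, -64, 45).
Expanding along the first row: (48)(445) − (-47)(945) + (55)(-1166) = 1645.
Nonzero ⇒ not coplanar.

No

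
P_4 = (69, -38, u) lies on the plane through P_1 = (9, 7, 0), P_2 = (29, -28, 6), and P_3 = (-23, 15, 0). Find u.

6

A normal to the plane is n = P_1P_2 × P_1P_3 = (-48, -192, -960).
P_4 lies in the plane iff n · P_1P_4 = 0.
This gives (-960)u + (5760) = 0, so u = 6.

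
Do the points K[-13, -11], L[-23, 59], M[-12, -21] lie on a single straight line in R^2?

No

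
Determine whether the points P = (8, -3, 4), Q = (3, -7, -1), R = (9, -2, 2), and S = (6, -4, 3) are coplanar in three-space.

No

With P as base: PQ = (-5, -4, -5), PR = (1, 1, -2), PS = (-2, -1, -1).
PR × PS = (-3, 5, 1).
PQ · (PR × PS) = -10.
Since -10 ≠ 0, the four points are not coplanar.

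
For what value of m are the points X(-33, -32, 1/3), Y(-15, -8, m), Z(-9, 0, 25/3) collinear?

Collinearity requires XY × XZ = 0; each component is linear in m.
The x-component gives (-32)m + (608/3) = 0, so m = 19/3.
The remaining components then also vanish.

19/3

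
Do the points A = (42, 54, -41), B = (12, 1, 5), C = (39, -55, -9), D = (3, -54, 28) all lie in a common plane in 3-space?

No

A normal to the plane through A, B, C is n = AB × AC = (3318, 822, 3111).
The plane has equation n·P = 56193. For D: n·D = 52674.
52674 ≠ 56193, so D is off the plane.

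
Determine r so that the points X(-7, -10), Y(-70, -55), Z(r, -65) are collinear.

The three points are collinear iff det[XY; XZ] = 0.
This determinant is linear in r: (45)r + (3780) = 0, so r = -84.

-84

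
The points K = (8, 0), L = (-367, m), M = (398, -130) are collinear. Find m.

The three points are collinear iff det[KL; KM] = 0.
This determinant is linear in m: (-390)m + (48750) = 0, so m = 125.

125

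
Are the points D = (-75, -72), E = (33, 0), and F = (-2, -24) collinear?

No

DE = (108, 72), DF = (73, 48).
det[DE; DF] = (108)(48) − (72)(73) = -72.
The determinant is nonzero, so they are not collinear.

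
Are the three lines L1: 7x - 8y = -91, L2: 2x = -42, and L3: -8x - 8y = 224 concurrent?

Intersecting L1 and L2: solving the 2×2 system gives (x, y) = (-21, -7).
Substitute into L3: (-8)(-21) + (-8)(-7) = 224.
This equals 224, so (-21, -7) lies on all three lines and they are concurrent.

Yes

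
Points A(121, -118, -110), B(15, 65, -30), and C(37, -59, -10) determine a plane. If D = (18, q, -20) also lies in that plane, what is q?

The plane through A, B, C has equation 13580x + 3880y + 9118z = 182360.
Substituting D: (3880)q + (62080) = 182360, so q = 31.

31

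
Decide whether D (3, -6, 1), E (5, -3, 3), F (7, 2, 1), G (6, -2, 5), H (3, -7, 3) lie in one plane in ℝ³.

The plane through D, E, F has normal n = DE × DF = (-16, 8, 4) and equation n·P = -92.
Checking the remaining points: n·G = -92, n·H = -92.
All equal -92, so all 5 points lie in one plane.

Yes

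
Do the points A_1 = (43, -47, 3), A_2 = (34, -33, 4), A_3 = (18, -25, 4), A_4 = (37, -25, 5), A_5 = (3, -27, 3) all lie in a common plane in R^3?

Yes

The plane through A_1, A_2, A_3 has normal n = A_1A_2 × A_1A_3 = (-8, -16, 152) and equation n·P = 864.
Checking the remaining points: n·A_4 = 864, n·A_5 = 864.
All equal 864, so all 5 points lie in one plane.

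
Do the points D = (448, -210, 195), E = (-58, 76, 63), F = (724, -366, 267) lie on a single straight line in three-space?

DE = (-506, 286, -132), DF = (276, -156, 72).
DE × DF = (0, 0, 0).
The cross product vanishes, so the three points are collinear.

Yes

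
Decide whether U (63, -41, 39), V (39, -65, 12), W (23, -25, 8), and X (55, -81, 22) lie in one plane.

A normal to the plane through U, V, W is n = UV × UW = (1176, 336, -1344).
The plane has equation n·P = 7896. For X: n·X = 7896.
Equal, so X lies in the plane and all four are coplanar.

Yes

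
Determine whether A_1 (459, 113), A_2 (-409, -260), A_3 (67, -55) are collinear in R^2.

A_1A_2 = (-868, -373), A_1A_3 = (-392, -168).
det[A_1A_2; A_1A_3] = (-868)(-168) − (-373)(-392) = -392.
The determinant is nonzero, so they are not collinear.

No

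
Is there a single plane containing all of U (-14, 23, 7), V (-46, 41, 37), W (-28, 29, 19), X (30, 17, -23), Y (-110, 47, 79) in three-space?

Yes

The plane through U, V, W has normal n = UV × UW = (36, -36, 60) and equation n·P = -912.
Checking the remaining points: n·X = -912, n·Y = -912.
All equal -912, so all 5 points lie in one plane.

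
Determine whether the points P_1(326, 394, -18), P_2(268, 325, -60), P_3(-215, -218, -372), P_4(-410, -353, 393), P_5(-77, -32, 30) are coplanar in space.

No

The plane through P_1, P_2, P_3 has normal n = P_1P_2 × P_1P_3 = (-1278, 2190, -1833) and equation n·P = 479226.
Checking the remaining points: n·P_4 = -969459, n·P_5 = -26664.
Since n·P_4 = -969459 ≠ 479226, P_4 is off the plane and the points are not all coplanar.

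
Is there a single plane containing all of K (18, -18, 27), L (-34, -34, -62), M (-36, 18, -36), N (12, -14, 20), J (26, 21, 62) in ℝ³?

No

The plane through K, L, M has normal n = KL × KM = (4212, 1530, -2736) and equation n·P = -25596.
Checking the remaining points: n·N = -25596, n·J = -27990.
Since n·J = -27990 ≠ -25596, J is off the plane and the points are not all coplanar.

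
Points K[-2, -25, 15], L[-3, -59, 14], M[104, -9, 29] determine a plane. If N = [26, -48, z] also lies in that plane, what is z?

A normal to the plane is n = KL × KM = (-460, -92, 3588).
N lies in the plane iff n · KN = 0.
This gives (3588)z + (-64584) = 0, so z = 18.

18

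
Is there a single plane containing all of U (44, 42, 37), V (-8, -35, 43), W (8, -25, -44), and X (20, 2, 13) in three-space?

A normal to the plane through U, V, W is n = UV × UW = (6639, -4428, 712).
The plane has equation n·P = 132484. For X: n·X = 133180.
133180 ≠ 132484, so X is off the plane.

No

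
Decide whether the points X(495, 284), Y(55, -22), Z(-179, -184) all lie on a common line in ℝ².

XY = (-440, -306), XZ = (-674, -468).
Twice the signed area of △XYZ is (-440)(-468) − (-306)(-674) = -324.
The area is nonzero, so the three points are not collinear.

No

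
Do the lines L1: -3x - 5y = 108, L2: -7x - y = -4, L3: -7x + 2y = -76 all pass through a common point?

The three lines meet at one point iff the augmented coefficient matrix [aᵢ bᵢ cᵢ] has rank < 3, i.e. its determinant vanishes.
Here the determinant is 0.
It vanishes, so the lines are concurrent at (4, -24).

Yes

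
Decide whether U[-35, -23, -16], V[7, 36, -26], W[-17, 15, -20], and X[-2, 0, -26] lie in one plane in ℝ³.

No

A normal to the plane through U, V, W is n = UV × UW = (144, -12, 534).
The plane has equation n·P = -13308. For X: n·X = -14172.
-14172 ≠ -13308, so X is off the plane.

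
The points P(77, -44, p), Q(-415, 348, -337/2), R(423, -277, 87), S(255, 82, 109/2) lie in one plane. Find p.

-41/2

The points are coplanar iff PQ · (PR × PS) = 0.
Expanding, this is linear in p: (-195842)p + (-4014761) = 0.
So p = -41/2.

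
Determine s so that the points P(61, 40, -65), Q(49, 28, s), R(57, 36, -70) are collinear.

-80

Collinearity requires PQ × PR = 0; each component is linear in s.
The x-component gives (4)s + (320) = 0, so s = -80.
The remaining components then also vanish.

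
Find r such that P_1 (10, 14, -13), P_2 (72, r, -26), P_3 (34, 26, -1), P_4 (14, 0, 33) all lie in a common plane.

61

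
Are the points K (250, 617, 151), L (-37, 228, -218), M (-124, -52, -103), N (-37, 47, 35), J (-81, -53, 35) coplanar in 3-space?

The plane through K, L, M has normal n = KL × KM = (-148055, 65108, 46517) and equation n·P = 10181953.
Checking the remaining points: n·N = 10166206, n·J = 10169826.
Since n·N = 10166206 ≠ 10181953, N is off the plane and the points are not all coplanar.

No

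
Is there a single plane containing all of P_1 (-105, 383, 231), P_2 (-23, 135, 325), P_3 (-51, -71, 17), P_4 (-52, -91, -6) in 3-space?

The four points are coplanar iff the 3×3 determinant with rows P_1P_2, P_1P_3, P_1P_4 is zero.
Rows: (82, -248, 94), (54, -454, -214), (53, -474, -237).
Expanding along the first row: (82)(6162) − (-248)(-1456) + (94)(-1534) = 0.
Zero determinant ⇒ coplanar.

Yes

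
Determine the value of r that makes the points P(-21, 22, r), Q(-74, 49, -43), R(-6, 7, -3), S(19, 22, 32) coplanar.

-8

Coplanarity ⇔ det[PQ; PR; PS] = 0.
Expanding, this is linear in r: (-2070)r + (-16560) = 0.
So r = -8.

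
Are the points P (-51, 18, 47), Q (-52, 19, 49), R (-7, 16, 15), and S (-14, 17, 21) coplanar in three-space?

Yes

With P as base: PQ = (-1, 1, 2), PR = (44, -2, -32), PS = (37, -1, -26).
PR × PS = (20, -40, 30).
PQ · (PR × PS) = 0.
The scalar triple product vanishes, so the four points are coplanar.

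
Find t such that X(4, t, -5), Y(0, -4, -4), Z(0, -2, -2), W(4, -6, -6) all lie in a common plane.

-5

Coplanarity ⇔ det[XY; XZ; XW] = 0.
Expanding, this is linear in t: (-8)t + (-40) = 0.
So t = -5.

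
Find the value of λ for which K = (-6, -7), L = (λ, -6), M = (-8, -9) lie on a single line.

-5

The three points are collinear iff det[KL; KM] = 0.
This determinant is linear in λ: (-2)λ + (-10) = 0, so λ = -5.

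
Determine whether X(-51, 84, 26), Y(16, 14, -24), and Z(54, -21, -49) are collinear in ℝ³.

XY = (67, -70, -50), XZ = (105, -105, -75).
Comparing components 3 and 1: (-50)(105) − (67)(-75) = -225 ≠ 0, so XY and XZ are not parallel and the points are not collinear.

No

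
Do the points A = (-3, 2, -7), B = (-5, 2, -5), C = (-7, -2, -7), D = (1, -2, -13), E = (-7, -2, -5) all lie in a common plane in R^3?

No

The plane through A, B, C has normal n = AB × AC = (8, -8, 8) and equation n·P = -96.
Checking the remaining points: n·D = -80, n·E = -80.
Since n·D = -80 ≠ -96, D is off the plane and the points are not all coplanar.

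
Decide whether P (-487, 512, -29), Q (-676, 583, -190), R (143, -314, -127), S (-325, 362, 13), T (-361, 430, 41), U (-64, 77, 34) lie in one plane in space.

Yes

The plane through P, Q, R has normal n = PQ × PR = (-139944, -119952, 111384) and equation n·X = 3507168.
Checking the remaining points: n·S = 3507168, n·T = 3507168, n·U = 3507168.
All equal 3507168, so all 6 points lie in one plane.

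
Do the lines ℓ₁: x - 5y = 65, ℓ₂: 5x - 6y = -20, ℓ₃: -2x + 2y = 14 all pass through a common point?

Intersecting ℓ₁ and ℓ₂: solving the 2×2 system gives (x, y) = (-490/19, -345/19).
Substitute into ℓ₃: (-2)(-490/19) + (2)(-345/19) = 290/19.
But ℓ₃ requires 14 ≠ 290/19, so the three lines have no common point.

No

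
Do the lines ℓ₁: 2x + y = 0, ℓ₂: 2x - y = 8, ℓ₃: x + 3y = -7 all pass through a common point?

No

Intersecting ℓ₁ and ℓ₂: solving the 2×2 system gives (x, y) = (2, -4).
Substitute into ℓ₃: (1)(2) + (3)(-4) = -10.
But ℓ₃ requires -7 ≠ -10, so the three lines have no common point.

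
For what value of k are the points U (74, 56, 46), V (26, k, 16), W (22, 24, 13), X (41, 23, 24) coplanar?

32

Normal to plane UWX: n = (-385, -55, 660); plane equation n·P = -1210.
Requiring n·V = -1210: (-55)k + (550) = -1210.
So k = 32.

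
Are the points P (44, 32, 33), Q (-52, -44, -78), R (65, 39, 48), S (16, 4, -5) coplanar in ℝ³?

Yes

A normal to the plane through P, Q, R is n = PQ × PR = (-363, -891, 924).
The plane has equation n·X = -13992. For S: n·S = -13992.
Equal, so S lies in the plane and all four are coplanar.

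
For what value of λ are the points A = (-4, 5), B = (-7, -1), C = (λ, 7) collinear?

-3

The three points are collinear iff det[AB; AC] = 0.
This determinant is linear in λ: (6)λ + (18) = 0, so λ = -3.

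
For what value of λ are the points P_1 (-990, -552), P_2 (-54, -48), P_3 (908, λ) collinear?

The three points are collinear iff det[P_1P_2; P_1P_3] = 0.
This determinant is linear in λ: (936)λ + (-439920) = 0, so λ = 470.

470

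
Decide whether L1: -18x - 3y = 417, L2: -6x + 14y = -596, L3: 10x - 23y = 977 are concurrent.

Yes

Intersecting L1 and L2: solving the 2×2 system gives (x, y) = (-15, -49).
Substitute into L3: (10)(-15) + (-23)(-49) = 977.
This equals 977, so (-15, -49) lies on all three lines and they are concurrent.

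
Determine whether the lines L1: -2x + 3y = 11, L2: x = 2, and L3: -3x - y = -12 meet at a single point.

No

The three lines meet at one point iff the augmented coefficient matrix [aᵢ bᵢ cᵢ] has rank < 3, i.e. its determinant vanishes.
Here the determinant is 3.
Nonzero, so no common point exists.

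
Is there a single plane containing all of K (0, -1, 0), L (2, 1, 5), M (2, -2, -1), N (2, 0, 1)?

The four points are coplanar iff the 3×3 determinant with rows KL, KM, KN is zero.
Rows: (2, 2, 5), (2, -1, -1), (2, 1, 1).
Expanding along the first row: (2)(0) − (2)(4) + (5)(4) = 12.
Nonzero ⇒ not coplanar.

No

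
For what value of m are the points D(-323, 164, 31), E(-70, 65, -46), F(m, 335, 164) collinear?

Direction DE = (253, -99, -77). From the y-coordinate of F, the parameter along the line is τ = (335 − 164)/(-99) = -19/11.
Then m = (-323) + (-19/11)·(253) = -760.

-760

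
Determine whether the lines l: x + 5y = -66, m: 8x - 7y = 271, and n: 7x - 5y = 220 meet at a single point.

Intersecting l and m: solving the 2×2 system gives (x, y) = (19, -17).
Substitute into n: (7)(19) + (-5)(-17) = 218.
But n requires 220 ≠ 218, so the three lines have no common point.

No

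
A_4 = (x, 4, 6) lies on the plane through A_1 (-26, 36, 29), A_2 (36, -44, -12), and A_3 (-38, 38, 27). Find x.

-24

A normal to the plane is n = A_1A_2 × A_1A_3 = (242, 616, -836).
A_4 lies in the plane iff n · A_1A_4 = 0.
This gives (242)x + (5808) = 0, so x = -24.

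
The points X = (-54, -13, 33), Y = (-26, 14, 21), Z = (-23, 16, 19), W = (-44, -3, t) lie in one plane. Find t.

Normal to plane XYZ: n = (-30, 20, -25); plane equation n·P = 535.
Requiring n·W = 535: (-25)t + (1260) = 535.
So t = 29.

29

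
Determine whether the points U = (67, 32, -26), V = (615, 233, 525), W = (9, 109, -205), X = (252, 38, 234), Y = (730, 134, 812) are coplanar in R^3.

The plane through U, V, W has normal n = UV × UW = (-78406, 66134, 53854) and equation n·P = -4537118.
Checking the remaining points: n·X = -4643384, n·Y = -4644976.
Since n·X = -4643384 ≠ -4537118, X is off the plane and the points are not all coplanar.

No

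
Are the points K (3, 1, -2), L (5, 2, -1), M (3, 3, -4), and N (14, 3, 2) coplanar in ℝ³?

A normal to the plane through K, L, M is n = KL × KM = (-4, 4, 4).
The plane has equation n·P = -16. For N: n·N = -36.
-36 ≠ -16, so N is off the plane.

No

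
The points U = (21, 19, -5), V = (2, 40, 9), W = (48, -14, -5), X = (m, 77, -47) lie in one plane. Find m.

The points are coplanar iff UV · (UW × UX) = 0.
Expanding, this is linear in m: (462)m + (9702) = 0.
So m = -21.

-21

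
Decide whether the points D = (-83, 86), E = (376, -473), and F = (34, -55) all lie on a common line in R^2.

No

DE = (459, -559), DF = (117, -141).
If collinear, DF would be a scalar multiple of DE. But (459)·(-141) ≠ (-559)·(117) (difference 684), so they are not parallel; the points are not collinear.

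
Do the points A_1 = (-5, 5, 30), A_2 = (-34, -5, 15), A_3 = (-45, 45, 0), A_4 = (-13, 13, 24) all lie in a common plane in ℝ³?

Yes

The four points are coplanar iff the 3×3 determinant with rows A_1A_2, A_1A_3, A_1A_4 is zero.
Rows: (-29, -10, -15), (-40, 40, -30), (-8, 8, -6).
Expanding along the first row: (-29)(0) − (-10)(0) + (-15)(0) = 0.
Zero determinant ⇒ coplanar.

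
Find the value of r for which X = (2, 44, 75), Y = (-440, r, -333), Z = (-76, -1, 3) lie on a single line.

-211

Direction XZ = (-78, -45, -72). From the x-coordinate of Y, the parameter along the line is τ = (-440 − 2)/(-78) = 17/3.
Then r = 44 + 17/3·(-45) = -211.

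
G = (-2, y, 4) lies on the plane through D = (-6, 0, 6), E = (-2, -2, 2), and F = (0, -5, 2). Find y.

A normal to the plane is n = DE × DF = (-12, -8, -8).
G lies in the plane iff n · DG = 0.
This gives (-8)y + (-32) = 0, so y = -4.

-4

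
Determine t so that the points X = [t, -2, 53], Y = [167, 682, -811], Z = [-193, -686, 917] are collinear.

Collinearity requires XY × XZ = 0; each component is linear in t.
The y-component gives (1728)t + (22464) = 0, so t = -13.
The remaining components then also vanish.

-13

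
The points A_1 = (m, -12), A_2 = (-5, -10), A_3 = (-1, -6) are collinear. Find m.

-7

The three points are collinear iff det[A_1A_2; A_1A_3] = 0.
This determinant is linear in m: (-4)m + (-28) = 0, so m = -7.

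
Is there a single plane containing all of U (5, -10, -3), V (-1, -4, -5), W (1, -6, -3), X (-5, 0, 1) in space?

Yes

The four points are coplanar iff the 3×3 determinant with rows UV, UW, UX is zero.
Rows: (-6, 6, -2), (-4, 4, 0), (-10, 10, 4).
Expanding along the first row: (-6)(16) − (6)(-16) + (-2)(0) = 0.
Zero determinant ⇒ coplanar.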